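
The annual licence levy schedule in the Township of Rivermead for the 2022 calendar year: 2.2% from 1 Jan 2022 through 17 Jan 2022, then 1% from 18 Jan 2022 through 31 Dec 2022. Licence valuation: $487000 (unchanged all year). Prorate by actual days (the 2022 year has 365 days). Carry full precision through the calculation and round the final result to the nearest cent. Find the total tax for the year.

1 Jan – 17 Jan 2022: 17 days at 2.2% → $487000 × 2.2% × 17/365 = $499.0082
18 Jan – 31 Dec 2022: 348 days at 1% → $487000 × 1% × 348/365 = $4643.1781
Total = $5142.1863

$5142.19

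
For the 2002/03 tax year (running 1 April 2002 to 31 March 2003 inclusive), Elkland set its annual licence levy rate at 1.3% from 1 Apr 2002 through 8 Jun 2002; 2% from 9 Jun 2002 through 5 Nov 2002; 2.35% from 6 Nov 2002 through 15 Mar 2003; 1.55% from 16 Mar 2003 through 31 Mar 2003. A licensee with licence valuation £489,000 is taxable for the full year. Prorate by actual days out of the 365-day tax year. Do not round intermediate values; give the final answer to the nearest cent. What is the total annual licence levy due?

1 Apr – 8 Jun 2002: 69 days at 1.3% → £489,000 × 1.3% × 69/365 = £1,201.7342
9 Jun – 5 Nov 2002: 150 days at 2% → £489,000 × 2% × 150/365 = £4,019.1781
6 Nov 2002 – 15 Mar 2003: 130 days at 2.35% → £489,000 × 2.35% × 130/365 = £4,092.8630
16 Mar – 31 Mar 2003: 16 days at 1.55% → £489,000 × 1.55% × 16/365 = £332.2521
Total = £9,646.0274

£9,646.03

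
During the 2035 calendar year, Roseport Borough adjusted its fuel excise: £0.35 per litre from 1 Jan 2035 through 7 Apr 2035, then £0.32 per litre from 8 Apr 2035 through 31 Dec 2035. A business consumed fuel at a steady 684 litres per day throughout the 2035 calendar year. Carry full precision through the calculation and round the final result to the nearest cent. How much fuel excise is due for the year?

£81881.64

1 Jan – 7 Apr 2035: 97 days × 684 litres/day = 66,348 litres at £0.35/litre → £23221.80
8 Apr – 31 Dec 2035: 268 days × 684 litres/day = 183,312 litres at £0.32/litre → £58659.84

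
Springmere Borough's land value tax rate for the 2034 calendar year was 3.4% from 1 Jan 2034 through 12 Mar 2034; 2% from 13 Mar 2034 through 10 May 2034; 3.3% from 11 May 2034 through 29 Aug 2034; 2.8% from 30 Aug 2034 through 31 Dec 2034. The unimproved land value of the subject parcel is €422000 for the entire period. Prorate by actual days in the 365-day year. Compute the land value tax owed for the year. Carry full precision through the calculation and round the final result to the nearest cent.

€12404.49

1 Jan – 12 Mar 2034: 71 days at 3.4% → €422000 × 3.4% × 71/365 = €2790.9808
13 Mar – 10 May 2034: 59 days at 2% → €422000 × 2% × 59/365 = €1364.2740
11 May – 29 Aug 2034: 111 days at 3.3% → €422000 × 3.3% × 111/365 = €4235.0301
30 Aug – 31 Dec 2034: 124 days at 2.8% → €422000 × 2.8% × 124/365 = €4014.2027
Total = €12404.4877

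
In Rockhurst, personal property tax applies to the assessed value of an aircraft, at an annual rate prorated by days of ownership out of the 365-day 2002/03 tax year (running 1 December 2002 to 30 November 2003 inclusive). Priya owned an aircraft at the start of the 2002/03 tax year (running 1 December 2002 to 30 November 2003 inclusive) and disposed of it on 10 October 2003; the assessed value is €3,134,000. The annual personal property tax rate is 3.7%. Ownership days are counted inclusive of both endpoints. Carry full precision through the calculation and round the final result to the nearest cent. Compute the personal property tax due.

Days held (1 December 2002 – 10 October 2003): 314 out of 365
Tax = €3,134,000 × 3.7% × 314/365 = €99,755.6493

€99,755.65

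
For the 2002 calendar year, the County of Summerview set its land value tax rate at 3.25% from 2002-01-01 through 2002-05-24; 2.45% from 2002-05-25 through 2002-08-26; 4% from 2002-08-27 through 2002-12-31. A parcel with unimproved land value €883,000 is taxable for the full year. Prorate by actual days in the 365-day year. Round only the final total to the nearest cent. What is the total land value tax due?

2002-01-01 to 2002-05-24: 144 days at 3.25% → €883,000 × 3.25% × 144/365 = €11,321.7534
2002-05-25 to 2002-08-26: 94 days at 2.45% → €883,000 × 2.45% × 94/365 = €5,571.3671
2002-08-27 to 2002-12-31: 127 days at 4% → €883,000 × 4% × 127/365 = €12,289.4247
Total = €29,182.5452

€29,182.55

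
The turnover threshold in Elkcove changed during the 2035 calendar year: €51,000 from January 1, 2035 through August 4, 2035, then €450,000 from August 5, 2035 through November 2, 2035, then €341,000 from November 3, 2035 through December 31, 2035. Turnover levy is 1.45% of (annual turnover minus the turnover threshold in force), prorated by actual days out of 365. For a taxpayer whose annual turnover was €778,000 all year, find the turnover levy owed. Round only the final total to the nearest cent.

January 1 – August 4, 2035: 216 days, exemption €51,000 → (€778,000 − €51,000) × 1.45% × 216/365 = €6,238.2575
August 5 – November 2, 2035: 90 days, exemption €450,000 → (€778,000 − €450,000) × 1.45% × 90/365 = €1,172.7123
November 3 – December 31, 2035: 59 days, exemption €341,000 → (€778,000 − €341,000) × 1.45% × 59/365 = €1,024.2562
Total = €8,435.2260

€8,435.23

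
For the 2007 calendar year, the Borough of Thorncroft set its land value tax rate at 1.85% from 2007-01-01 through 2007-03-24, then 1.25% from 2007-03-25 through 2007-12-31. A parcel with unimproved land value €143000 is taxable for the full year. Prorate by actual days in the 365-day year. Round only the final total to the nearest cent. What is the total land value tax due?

2007-01-01 to 2007-03-24: 83 days at 1.85% → €143000 × 1.85% × 83/365 = €601.5795
2007-03-25 to 2007-12-31: 282 days at 1.25% → €143000 × 1.25% × 282/365 = €1381.0274
Total = €1982.6068

€1982.61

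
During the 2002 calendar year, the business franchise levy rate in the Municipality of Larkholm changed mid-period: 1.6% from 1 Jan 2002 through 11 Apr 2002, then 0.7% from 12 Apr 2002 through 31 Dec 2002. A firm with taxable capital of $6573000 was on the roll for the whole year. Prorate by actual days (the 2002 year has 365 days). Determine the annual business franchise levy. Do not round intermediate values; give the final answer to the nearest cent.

1 Jan – 11 Apr 2002: 101 days at 1.6% → $6573000 × 1.6% × 101/365 = $29101.2822
12 Apr – 31 Dec 2002: 264 days at 0.7% → $6573000 × 0.7% × 264/365 = $33279.1890
Total = $62380.4712

$62380.47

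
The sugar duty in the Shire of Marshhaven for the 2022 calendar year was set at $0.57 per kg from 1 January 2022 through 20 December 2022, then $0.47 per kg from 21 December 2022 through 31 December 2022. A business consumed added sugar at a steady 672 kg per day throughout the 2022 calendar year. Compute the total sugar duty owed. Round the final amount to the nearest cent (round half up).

$139070.40

1 January – 20 December 2022: 354 days × 672 kg/day = 237,888 kg at $0.57/kg → $135596.16
21 December – 31 December 2022: 11 days × 672 kg/day = 7,392 kg at $0.47/kg → $3474.24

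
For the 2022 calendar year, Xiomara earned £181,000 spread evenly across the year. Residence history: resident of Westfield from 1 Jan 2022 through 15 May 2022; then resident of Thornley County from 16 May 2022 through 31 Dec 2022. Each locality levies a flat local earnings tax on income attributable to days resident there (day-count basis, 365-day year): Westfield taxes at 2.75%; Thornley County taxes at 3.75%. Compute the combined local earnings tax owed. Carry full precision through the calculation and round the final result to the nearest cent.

Westfield, 1 Jan – 15 May 2022: 135 days → £181,000 × 2.75% × 135/365 = £1,840.9932
Thornley County, 16 May – 31 Dec 2022: 230 days → £181,000 × 3.75% × 230/365 = £4,277.0548
Total = £6,118.0479

£6,118.05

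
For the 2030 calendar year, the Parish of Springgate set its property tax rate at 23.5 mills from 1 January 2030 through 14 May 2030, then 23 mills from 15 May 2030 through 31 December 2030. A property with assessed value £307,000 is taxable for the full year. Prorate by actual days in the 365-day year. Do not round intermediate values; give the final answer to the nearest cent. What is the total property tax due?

£7,117.35

1 January – 14 May 2030: 134 days at 23.5 mills → £307,000 × 2.35% × 134/365 = £2,648.6110
15 May – 31 December 2030: 231 days at 23 mills → £307,000 × 2.3% × 231/365 = £4,468.7425
Total = £7,117.3534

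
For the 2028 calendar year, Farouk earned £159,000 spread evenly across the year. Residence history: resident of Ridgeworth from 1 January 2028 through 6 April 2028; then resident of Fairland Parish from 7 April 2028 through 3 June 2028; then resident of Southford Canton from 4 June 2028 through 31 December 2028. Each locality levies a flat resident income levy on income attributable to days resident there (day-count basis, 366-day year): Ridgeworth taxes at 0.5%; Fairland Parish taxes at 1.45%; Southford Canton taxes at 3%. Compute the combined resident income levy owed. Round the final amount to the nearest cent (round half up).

Ridgeworth, 1 January – 6 April 2028: 97 days → £159,000 × 0.5% × 97/366 = £210.6967
Fairland Parish, 7 April – 3 June 2028: 58 days → £159,000 × 1.45% × 58/366 = £365.3525
Southford Canton, 4 June – 31 December 2028: 211 days → £159,000 × 3% × 211/366 = £2,749.9180
Total = £3,325.9672

£3,325.97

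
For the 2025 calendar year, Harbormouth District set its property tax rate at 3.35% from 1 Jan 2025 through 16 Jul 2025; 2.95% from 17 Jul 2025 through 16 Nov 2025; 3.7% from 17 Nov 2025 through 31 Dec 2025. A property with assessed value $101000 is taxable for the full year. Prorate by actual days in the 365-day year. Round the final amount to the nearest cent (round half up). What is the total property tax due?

1 Jan – 16 Jul 2025: 197 days at 3.35% → $101000 × 3.35% × 197/365 = $1826.1630
17 Jul – 16 Nov 2025: 123 days at 2.95% → $101000 × 2.95% × 123/365 = $1004.0507
17 Nov – 31 Dec 2025: 45 days at 3.7% → $101000 × 3.7% × 45/365 = $460.7260
Total = $3290.9397

$3290.94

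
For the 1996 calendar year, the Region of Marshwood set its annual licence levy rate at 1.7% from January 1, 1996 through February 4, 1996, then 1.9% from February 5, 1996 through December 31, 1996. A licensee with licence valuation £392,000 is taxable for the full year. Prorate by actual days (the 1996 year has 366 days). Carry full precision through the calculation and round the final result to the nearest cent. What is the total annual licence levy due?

£7,373.03

January 1 – February 4, 1996: 35 days at 1.7% → £392,000 × 1.7% × 35/366 = £637.2678
February 5 – December 31, 1996: 331 days at 1.9% → £392,000 × 1.9% × 331/366 = £6,735.7596
Total = £7,373.0273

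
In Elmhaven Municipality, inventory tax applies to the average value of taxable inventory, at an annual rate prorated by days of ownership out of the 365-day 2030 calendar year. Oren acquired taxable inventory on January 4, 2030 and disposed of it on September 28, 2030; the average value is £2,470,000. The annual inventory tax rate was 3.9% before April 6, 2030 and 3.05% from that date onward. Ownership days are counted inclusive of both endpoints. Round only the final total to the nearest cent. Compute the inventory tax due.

January 4 – April 5, 2030: 92 days at 3.9% → £2,470,000 × 3.9% × 92/365 = £24,280.4384
April 6 – September 28, 2030: 176 days at 3.05% → £2,470,000 × 3.05% × 176/365 = £36,325.9178
Total = £60,606.3562

£60,606.36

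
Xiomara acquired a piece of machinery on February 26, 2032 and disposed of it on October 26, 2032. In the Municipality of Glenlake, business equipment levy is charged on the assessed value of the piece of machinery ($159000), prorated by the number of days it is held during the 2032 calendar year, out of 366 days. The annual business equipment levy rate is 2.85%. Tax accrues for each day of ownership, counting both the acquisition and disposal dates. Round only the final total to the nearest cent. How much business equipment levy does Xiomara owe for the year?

$3021.00

Days held (February 26 – October 26, 2032): 244 out of 366
Tax = $159000 × 2.85% × 244/366 = $3021.0000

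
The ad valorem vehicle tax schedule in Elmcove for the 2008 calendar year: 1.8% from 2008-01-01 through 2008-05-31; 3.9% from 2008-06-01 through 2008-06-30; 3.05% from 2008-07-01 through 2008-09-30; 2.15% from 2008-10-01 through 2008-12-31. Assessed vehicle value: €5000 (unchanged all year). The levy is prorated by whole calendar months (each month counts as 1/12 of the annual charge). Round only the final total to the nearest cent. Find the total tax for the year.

2008-01-01 to 2008-05-31: 5 months at 1.8% → €5000 × 1.8% × 5/12 = €37.5000
2008-06-01 to 2008-06-30: 1 month at 3.9% → €5000 × 3.9% × 1/12 = €16.2500
2008-07-01 to 2008-09-30: 3 months at 3.05% → €5000 × 3.05% × 3/12 = €38.1250
2008-10-01 to 2008-12-31: 3 months at 2.15% → €5000 × 2.15% × 3/12 = €26.8750
Total = €118.7500

€118.75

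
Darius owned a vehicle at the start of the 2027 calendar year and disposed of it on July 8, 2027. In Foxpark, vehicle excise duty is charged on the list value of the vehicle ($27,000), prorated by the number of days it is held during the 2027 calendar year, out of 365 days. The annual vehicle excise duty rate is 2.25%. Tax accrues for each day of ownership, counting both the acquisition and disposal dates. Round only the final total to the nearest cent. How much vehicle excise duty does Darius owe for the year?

Days held (January 1 – July 8, 2027): 189 out of 365
Tax = $27,000 × 2.25% × 189/365 = $314.5685

$314.57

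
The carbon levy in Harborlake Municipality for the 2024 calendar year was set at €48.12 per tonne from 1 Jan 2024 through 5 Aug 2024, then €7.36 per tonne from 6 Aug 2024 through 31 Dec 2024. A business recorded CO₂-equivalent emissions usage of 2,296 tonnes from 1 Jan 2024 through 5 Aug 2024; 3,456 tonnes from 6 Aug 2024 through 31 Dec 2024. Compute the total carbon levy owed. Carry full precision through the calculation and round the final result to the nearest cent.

1 Jan – 5 Aug 2024: 2,296 tonnes at €48.12/tonne → €110483.52
6 Aug – 31 Dec 2024: 3,456 tonnes at €7.36/tonne → €25436.16

€135919.68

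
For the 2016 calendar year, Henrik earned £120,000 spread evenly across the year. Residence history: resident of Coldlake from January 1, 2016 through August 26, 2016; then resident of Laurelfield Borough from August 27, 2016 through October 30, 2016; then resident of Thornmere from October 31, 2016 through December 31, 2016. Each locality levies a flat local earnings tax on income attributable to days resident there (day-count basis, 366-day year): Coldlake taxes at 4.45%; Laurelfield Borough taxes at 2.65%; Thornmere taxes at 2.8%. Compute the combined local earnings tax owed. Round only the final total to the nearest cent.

Coldlake, January 1 – August 26, 2016: 239 days → £120,000 × 4.45% × 239/366 = £3,487.0492
Laurelfield Borough, August 27 – October 30, 2016: 65 days → £120,000 × 2.65% × 65/366 = £564.7541
Thornmere, October 31 – December 31, 2016: 62 days → £120,000 × 2.8% × 62/366 = £569.1803
Total = £4,620.9836

£4,620.98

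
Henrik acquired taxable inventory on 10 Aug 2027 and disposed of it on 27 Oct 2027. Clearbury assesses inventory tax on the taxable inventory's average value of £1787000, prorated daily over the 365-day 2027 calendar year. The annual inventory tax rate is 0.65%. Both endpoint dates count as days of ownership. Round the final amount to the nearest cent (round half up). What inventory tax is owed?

Days held (10 Aug – 27 Oct 2027): 79 out of 365
Tax = £1787000 × 0.65% × 79/365 = £2514.0397

£2514.04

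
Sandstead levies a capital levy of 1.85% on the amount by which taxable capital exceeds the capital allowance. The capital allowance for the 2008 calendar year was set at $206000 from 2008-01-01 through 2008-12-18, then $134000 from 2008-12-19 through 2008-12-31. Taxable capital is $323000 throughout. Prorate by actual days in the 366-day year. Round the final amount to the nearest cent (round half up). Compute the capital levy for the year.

2008-01-01 to 2008-12-18: 353 days, exemption $206000 → ($323000 − $206000) × 1.85% × 353/366 = $2087.6189
2008-12-19 to 2008-12-31: 13 days, exemption $134000 → ($323000 − $134000) × 1.85% × 13/366 = $124.1926
Total = $2211.8115

$2211.81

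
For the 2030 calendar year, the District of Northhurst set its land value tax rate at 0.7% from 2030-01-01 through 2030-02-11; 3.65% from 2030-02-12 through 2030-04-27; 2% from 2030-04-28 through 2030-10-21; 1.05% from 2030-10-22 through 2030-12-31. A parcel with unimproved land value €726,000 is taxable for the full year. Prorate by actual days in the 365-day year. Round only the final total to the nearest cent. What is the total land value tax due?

2030-01-01 to 2030-02-11: 42 days at 0.7% → €726,000 × 0.7% × 42/365 = €584.7781
2030-02-12 to 2030-04-27: 75 days at 3.65% → €726,000 × 3.65% × 75/365 = €5,445.0000
2030-04-28 to 2030-10-21: 177 days at 2% → €726,000 × 2% × 177/365 = €7,041.2055
2030-10-22 to 2030-12-31: 71 days at 1.05% → €726,000 × 1.05% × 71/365 = €1,482.8301
Total = €14,553.8137

€14,553.81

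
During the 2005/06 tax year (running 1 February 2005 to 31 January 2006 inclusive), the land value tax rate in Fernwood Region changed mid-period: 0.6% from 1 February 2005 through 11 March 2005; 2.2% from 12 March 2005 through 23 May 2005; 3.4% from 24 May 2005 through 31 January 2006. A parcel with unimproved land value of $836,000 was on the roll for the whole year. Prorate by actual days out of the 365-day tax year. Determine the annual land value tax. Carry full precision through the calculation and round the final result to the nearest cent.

1 February – 11 March 2005: 39 days at 0.6% → $836,000 × 0.6% × 39/365 = $535.9562
12 March – 23 May 2005: 73 days at 2.2% → $836,000 × 2.2% × 73/365 = $3,678.4000
24 May 2005 – 31 January 2006: 253 days at 3.4% → $836,000 × 3.4% × 253/365 = $19,702.1151
Total = $23,916.4712

$23,916.47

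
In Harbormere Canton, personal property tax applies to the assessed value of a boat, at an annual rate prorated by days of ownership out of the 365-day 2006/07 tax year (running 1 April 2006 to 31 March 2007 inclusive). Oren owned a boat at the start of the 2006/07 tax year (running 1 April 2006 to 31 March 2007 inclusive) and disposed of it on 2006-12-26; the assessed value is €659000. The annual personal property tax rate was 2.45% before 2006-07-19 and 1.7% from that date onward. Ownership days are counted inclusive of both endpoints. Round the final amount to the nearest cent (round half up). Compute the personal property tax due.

2006-04-01 to 2006-07-18: 109 days at 2.45% → €659000 × 2.45% × 109/365 = €4821.5329
2006-07-19 to 2006-12-26: 161 days at 1.7% → €659000 × 1.7% × 161/365 = €4941.5973
Total = €9763.1301

€9763.13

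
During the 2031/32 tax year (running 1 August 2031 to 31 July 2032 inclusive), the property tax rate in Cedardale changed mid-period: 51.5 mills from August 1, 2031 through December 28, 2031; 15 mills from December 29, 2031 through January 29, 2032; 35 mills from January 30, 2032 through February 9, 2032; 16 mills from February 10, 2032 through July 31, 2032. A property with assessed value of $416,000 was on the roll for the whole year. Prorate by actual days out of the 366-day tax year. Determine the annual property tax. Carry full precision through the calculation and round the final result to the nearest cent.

$12,909.64

August 1 – December 28, 2031: 150 days at 51.5 mills → $416,000 × 5.15% × 150/366 = $8,780.3279
December 29, 2031 – January 29, 2032: 32 days at 15 mills → $416,000 × 1.5% × 32/366 = $545.5738
January 30 – February 9, 2032: 11 days at 35 mills → $416,000 × 3.5% × 11/366 = $437.5956
February 10 – July 31, 2032: 173 days at 16 mills → $416,000 × 1.6% × 173/366 = $3,146.1421
Total = $12,909.6393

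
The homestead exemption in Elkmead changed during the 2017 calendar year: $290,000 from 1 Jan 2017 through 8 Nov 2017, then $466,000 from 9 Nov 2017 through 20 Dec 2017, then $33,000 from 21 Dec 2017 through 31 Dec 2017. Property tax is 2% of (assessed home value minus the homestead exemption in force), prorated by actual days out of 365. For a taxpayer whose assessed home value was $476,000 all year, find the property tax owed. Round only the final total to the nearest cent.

1 Jan – 8 Nov 2017: 312 days, exemption $290,000 → ($476,000 − $290,000) × 2% × 312/365 = $3,179.8356
9 Nov – 20 Dec 2017: 42 days, exemption $466,000 → ($476,000 − $466,000) × 2% × 42/365 = $23.0137
21 Dec – 31 Dec 2017: 11 days, exemption $33,000 → ($476,000 − $33,000) × 2% × 11/365 = $267.0137
Total = $3,469.8630

$3,469.86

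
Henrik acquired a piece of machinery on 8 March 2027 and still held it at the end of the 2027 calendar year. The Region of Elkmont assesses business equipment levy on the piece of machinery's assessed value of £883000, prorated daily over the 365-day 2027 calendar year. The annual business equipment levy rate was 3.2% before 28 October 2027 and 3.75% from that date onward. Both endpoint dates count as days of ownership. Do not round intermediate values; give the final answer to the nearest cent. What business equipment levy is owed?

£24011.55

8 March – 27 October 2027: 234 days at 3.2% → £883000 × 3.2% × 234/365 = £18114.8055
28 October – 31 December 2027: 65 days at 3.75% → £883000 × 3.75% × 65/365 = £5896.7466
Total = £24011.5521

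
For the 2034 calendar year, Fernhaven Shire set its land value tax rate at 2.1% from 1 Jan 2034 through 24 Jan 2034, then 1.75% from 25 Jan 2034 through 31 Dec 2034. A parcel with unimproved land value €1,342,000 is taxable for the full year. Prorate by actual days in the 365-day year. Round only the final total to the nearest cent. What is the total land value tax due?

1 Jan – 24 Jan 2034: 24 days at 2.1% → €1,342,000 × 2.1% × 24/365 = €1,853.0630
25 Jan – 31 Dec 2034: 341 days at 1.75% → €1,342,000 × 1.75% × 341/365 = €21,940.7808
Total = €23,793.8438

€23,793.84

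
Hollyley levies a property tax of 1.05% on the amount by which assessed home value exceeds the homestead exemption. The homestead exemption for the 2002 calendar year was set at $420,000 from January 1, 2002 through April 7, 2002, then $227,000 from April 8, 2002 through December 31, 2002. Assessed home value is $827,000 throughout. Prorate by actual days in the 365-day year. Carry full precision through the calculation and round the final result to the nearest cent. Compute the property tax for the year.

$5,761.45

January 1 – April 7, 2002: 97 days, exemption $420,000 → ($827,000 − $420,000) × 1.05% × 97/365 = $1,135.6973
April 8 – December 31, 2002: 268 days, exemption $227,000 → ($827,000 − $227,000) × 1.05% × 268/365 = $4,625.7534
Total = $5,761.4507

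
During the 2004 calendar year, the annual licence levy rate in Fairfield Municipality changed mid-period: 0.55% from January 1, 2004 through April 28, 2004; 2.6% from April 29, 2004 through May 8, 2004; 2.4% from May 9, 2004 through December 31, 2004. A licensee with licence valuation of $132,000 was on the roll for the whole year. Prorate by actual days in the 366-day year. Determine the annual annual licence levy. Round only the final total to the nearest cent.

January 1 – April 28, 2004: 119 days at 0.55% → $132,000 × 0.55% × 119/366 = $236.0492
April 29 – May 8, 2004: 10 days at 2.6% → $132,000 × 2.6% × 10/366 = $93.7705
May 9 – December 31, 2004: 237 days at 2.4% → $132,000 × 2.4% × 237/366 = $2,051.4098
Total = $2,381.2295

$2,381.23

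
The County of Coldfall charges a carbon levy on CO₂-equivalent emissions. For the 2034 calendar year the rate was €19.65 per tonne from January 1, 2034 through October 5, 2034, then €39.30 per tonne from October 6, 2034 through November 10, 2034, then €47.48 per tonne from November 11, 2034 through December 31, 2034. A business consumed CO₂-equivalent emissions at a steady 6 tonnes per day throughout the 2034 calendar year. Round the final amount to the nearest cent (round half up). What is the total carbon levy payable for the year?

January 1 – October 5, 2034: 278 days × 6 tonnes/day = 1,668 tonnes at €19.65/tonne → €32,776.20
October 6 – November 10, 2034: 36 days × 6 tonnes/day = 216 tonnes at €39.30/tonne → €8,488.80
November 11 – December 31, 2034: 51 days × 6 tonnes/day = 306 tonnes at €47.48/tonne → €14,528.88

€55,793.88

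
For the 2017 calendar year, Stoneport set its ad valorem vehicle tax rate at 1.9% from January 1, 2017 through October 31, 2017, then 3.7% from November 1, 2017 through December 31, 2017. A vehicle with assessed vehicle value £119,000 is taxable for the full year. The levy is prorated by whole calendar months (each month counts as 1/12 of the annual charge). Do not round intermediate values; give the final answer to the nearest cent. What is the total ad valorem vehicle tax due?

£2,618.00

January 1 – October 31, 2017: 10 months at 1.9% → £119,000 × 1.9% × 10/12 = £1,884.1667
November 1 – December 31, 2017: 2 months at 3.7% → £119,000 × 3.7% × 2/12 = £733.8333
Total = £2,618.0000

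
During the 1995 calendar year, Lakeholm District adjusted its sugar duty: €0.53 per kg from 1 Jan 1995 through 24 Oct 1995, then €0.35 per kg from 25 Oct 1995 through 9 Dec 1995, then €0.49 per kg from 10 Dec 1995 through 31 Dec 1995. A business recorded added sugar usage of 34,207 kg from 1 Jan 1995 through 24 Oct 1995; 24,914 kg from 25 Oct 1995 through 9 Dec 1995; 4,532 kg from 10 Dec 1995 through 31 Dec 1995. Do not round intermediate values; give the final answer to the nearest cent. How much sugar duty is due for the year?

€29,070.29

1 Jan – 24 Oct 1995: 34,207 kg at €0.53/kg → €18,129.71
25 Oct – 9 Dec 1995: 24,914 kg at €0.35/kg → €8,719.90
10 Dec – 31 Dec 1995: 4,532 kg at €0.49/kg → €2,220.68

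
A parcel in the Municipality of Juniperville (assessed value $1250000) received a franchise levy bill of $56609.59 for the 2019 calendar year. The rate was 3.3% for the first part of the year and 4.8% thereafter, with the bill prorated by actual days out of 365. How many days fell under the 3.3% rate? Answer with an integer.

Let d = days at the first rate; then 365 − d days at the second rate.
$1250000 × [3.3%·d + 4.8%·(365−d)] / 365 = $56609.59
Solving gives d = 66, so the new rate took effect on March 8, 2019.

66 days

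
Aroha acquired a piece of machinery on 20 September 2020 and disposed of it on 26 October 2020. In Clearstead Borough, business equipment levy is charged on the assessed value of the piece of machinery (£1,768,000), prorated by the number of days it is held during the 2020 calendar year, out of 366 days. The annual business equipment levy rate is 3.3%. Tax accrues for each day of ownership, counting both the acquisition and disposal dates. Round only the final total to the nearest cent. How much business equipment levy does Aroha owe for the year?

Days held (20 September – 26 October 2020): 37 out of 366
Tax = £1,768,000 × 3.3% × 37/366 = £5,898.1639

£5,898.16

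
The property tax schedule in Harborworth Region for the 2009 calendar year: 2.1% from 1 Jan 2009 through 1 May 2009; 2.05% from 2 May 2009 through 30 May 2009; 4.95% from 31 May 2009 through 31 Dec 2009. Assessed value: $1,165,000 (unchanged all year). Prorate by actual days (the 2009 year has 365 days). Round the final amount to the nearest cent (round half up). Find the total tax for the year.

1 Jan – 1 May 2009: 121 days at 2.1% → $1,165,000 × 2.1% × 121/365 = $8,110.3151
2 May – 30 May 2009: 29 days at 2.05% → $1,165,000 × 2.05% × 29/365 = $1,897.5137
31 May – 31 Dec 2009: 215 days at 4.95% → $1,165,000 × 4.95% × 215/365 = $33,968.5274
Total = $43,976.3562

$43,976.36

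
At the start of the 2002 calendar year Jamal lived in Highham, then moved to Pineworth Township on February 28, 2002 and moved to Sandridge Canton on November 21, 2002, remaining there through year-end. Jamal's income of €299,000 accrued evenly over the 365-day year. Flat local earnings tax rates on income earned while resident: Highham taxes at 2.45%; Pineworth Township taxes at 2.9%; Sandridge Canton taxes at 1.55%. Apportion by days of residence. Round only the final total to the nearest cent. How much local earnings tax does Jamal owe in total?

€8,003.78

Highham, January 1 – February 27, 2002: 58 days → €299,000 × 2.45% × 58/365 = €1,164.0521
Pineworth Township, February 28 – November 20, 2002: 266 days → €299,000 × 2.9% × 266/365 = €6,319.1397
Sandridge Canton, November 21 – December 31, 2002: 41 days → €299,000 × 1.55% × 41/365 = €520.5877
Total = €8,003.7795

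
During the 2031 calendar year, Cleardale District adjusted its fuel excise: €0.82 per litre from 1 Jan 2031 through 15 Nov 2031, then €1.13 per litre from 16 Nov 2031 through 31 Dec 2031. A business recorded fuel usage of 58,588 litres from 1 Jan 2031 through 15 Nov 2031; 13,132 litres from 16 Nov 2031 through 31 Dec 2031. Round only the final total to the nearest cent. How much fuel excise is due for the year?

€62,881.32

1 Jan – 15 Nov 2031: 58,588 litres at €0.82/litre → €48,042.16
16 Nov – 31 Dec 2031: 13,132 litres at €1.13/litre → €14,839.16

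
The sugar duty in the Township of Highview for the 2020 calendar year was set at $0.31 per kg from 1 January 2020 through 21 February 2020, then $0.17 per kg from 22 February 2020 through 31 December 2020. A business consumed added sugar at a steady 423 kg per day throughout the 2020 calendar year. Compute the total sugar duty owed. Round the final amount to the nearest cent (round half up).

$29,398.50

1 January – 21 February 2020: 52 days × 423 kg/day = 21,996 kg at $0.31/kg → $6,818.76
22 February – 31 December 2020: 314 days × 423 kg/day = 132,822 kg at $0.17/kg → $22,579.74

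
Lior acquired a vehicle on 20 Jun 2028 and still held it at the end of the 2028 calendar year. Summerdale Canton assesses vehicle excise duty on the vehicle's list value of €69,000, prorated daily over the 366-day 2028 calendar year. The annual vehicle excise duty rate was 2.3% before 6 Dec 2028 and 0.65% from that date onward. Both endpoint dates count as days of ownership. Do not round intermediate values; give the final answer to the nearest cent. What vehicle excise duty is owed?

€764.66

20 Jun – 5 Dec 2028: 169 days at 2.3% → €69,000 × 2.3% × 169/366 = €732.7951
6 Dec – 31 Dec 2028: 26 days at 0.65% → €69,000 × 0.65% × 26/366 = €31.8607
Total = €764.6557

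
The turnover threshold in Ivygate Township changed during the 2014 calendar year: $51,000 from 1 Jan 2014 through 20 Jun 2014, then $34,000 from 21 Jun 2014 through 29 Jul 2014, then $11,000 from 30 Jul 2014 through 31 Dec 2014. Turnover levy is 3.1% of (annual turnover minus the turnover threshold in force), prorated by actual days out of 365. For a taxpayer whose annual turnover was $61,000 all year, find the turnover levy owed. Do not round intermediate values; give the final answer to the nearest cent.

$892.88

1 Jan – 20 Jun 2014: 171 days, exemption $51,000 → ($61,000 − $51,000) × 3.1% × 171/365 = $145.2329
21 Jun – 29 Jul 2014: 39 days, exemption $34,000 → ($61,000 − $34,000) × 3.1% × 39/365 = $89.4329
30 Jul – 31 Dec 2014: 155 days, exemption $11,000 → ($61,000 − $11,000) × 3.1% × 155/365 = $658.2192
Total = $892.8849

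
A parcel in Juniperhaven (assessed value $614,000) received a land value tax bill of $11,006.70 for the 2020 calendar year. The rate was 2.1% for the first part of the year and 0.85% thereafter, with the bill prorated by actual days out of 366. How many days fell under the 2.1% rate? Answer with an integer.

Let d = days at the first rate; then 366 − d days at the second rate.
$614,000 × [2.1%·d + 0.85%·(366−d)] / 366 = $11,006.70
Solving gives d = 276, so the new rate took effect on October 3, 2020.

276 days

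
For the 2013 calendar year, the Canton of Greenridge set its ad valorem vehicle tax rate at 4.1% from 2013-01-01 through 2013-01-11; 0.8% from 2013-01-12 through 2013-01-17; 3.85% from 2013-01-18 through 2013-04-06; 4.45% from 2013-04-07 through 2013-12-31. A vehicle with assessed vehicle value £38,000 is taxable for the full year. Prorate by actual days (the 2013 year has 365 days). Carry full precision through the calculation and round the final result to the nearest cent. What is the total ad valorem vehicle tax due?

£1,614.84

2013-01-01 to 2013-01-11: 11 days at 4.1% → £38,000 × 4.1% × 11/365 = £46.9534
2013-01-12 to 2013-01-17: 6 days at 0.8% → £38,000 × 0.8% × 6/365 = £4.9973
2013-01-18 to 2013-04-06: 79 days at 3.85% → £38,000 × 3.85% × 79/365 = £316.6493
2013-04-07 to 2013-12-31: 269 days at 4.45% → £38,000 × 4.45% × 269/365 = £1,246.2438
Total = £1,614.8438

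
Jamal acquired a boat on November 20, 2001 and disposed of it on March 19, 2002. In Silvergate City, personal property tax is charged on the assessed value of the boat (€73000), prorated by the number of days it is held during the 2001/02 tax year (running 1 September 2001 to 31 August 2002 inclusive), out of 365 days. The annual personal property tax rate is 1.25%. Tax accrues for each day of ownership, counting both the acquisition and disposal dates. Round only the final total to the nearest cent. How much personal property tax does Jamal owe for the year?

€300.00

Days held (November 20, 2001 – March 19, 2002): 120 out of 365
Tax = €73000 × 1.25% × 120/365 = €300.0000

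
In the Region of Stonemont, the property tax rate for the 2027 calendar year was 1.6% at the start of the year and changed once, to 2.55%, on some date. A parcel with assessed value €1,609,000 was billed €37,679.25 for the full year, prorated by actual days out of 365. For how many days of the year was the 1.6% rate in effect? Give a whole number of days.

Let d = days at the first rate; then 365 − d days at the second rate.
€1,609,000 × [1.6%·d + 2.55%·(365−d)] / 365 = €37,679.25
Solving gives d = 80, so the new rate took effect on 22 Mar 2027.

80 days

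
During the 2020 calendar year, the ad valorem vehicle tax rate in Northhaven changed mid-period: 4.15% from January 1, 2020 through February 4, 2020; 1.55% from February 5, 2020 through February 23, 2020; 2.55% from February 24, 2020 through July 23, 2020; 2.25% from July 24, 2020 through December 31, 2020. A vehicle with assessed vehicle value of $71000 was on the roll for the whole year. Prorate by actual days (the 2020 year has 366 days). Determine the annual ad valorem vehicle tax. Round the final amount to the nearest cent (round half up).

January 1 – February 4, 2020: 35 days at 4.15% → $71000 × 4.15% × 35/366 = $281.7691
February 5 – February 23, 2020: 19 days at 1.55% → $71000 × 1.55% × 19/366 = $57.1298
February 24 – July 23, 2020: 151 days at 2.55% → $71000 × 2.55% × 151/366 = $746.9549
July 24 – December 31, 2020: 161 days at 2.25% → $71000 × 2.25% × 161/366 = $702.7254
Total = $1788.5792

$1788.58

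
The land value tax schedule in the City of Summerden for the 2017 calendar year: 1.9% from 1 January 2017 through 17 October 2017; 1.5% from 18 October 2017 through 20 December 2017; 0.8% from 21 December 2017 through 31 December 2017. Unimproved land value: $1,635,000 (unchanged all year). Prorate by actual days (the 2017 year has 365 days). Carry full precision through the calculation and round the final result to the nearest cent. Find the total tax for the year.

$29,376.25

1 January – 17 October 2017: 290 days at 1.9% → $1,635,000 × 1.9% × 290/365 = $24,681.7808
18 October – 20 December 2017: 64 days at 1.5% → $1,635,000 × 1.5% × 64/365 = $4,300.2740
21 December – 31 December 2017: 11 days at 0.8% → $1,635,000 × 0.8% × 11/365 = $394.1918
Total = $29,376.2466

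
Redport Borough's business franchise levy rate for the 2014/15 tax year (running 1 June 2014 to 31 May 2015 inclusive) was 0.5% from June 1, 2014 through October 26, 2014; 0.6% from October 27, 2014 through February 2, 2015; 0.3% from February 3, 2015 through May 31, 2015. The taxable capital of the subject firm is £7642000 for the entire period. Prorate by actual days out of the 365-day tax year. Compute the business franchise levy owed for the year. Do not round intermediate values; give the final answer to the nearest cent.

June 1 – October 26, 2014: 148 days at 0.5% → £7642000 × 0.5% × 148/365 = £15493.3699
October 27, 2014 – February 2, 2015: 99 days at 0.6% → £7642000 × 0.6% × 99/365 = £12436.5699
February 3 – May 31, 2015: 118 days at 0.3% → £7642000 × 0.3% × 118/365 = £7411.6932
Total = £35341.6329

£35341.63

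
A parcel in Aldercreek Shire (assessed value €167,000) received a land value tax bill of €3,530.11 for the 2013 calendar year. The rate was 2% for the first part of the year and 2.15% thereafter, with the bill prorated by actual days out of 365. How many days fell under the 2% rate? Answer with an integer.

88 days

Let d = days at the first rate; then 365 − d days at the second rate.
€167,000 × [2%·d + 2.15%·(365−d)] / 365 = €3,530.11
Solving gives d = 88, so the new rate took effect on 30 Mar 2013.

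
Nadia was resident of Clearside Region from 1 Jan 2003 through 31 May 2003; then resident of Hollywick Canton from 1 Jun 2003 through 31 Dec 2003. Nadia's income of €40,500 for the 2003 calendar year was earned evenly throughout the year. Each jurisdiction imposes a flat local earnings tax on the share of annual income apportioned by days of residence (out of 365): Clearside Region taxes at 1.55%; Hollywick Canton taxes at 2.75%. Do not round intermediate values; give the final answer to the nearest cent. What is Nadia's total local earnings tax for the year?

€912.69

Clearside Region, 1 Jan – 31 May 2003: 151 days → €40,500 × 1.55% × 151/365 = €259.6993
Hollywick Canton, 1 Jun – 31 Dec 2003: 214 days → €40,500 × 2.75% × 214/365 = €652.9932
Total = €912.6925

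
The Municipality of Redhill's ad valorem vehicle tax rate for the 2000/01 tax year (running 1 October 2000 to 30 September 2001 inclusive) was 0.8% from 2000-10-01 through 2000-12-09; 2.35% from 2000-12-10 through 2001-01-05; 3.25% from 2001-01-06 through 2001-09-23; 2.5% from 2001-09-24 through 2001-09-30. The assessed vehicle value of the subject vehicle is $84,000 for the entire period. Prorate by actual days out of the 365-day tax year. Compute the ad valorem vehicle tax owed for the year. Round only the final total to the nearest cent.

$2,267.31

2000-10-01 to 2000-12-09: 70 days at 0.8% → $84,000 × 0.8% × 70/365 = $128.8767
2000-12-10 to 2001-01-05: 27 days at 2.35% → $84,000 × 2.35% × 27/365 = $146.0219
2001-01-06 to 2001-09-23: 261 days at 3.25% → $84,000 × 3.25% × 261/365 = $1,952.1370
2001-09-24 to 2001-09-30: 7 days at 2.5% → $84,000 × 2.5% × 7/365 = $40.2740
Total = $2,267.3096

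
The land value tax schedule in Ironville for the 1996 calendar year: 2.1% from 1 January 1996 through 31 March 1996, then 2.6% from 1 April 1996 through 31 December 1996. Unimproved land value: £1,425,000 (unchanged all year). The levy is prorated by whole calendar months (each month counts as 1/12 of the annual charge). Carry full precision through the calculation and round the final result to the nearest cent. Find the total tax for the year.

1 January – 31 March 1996: 3 months at 2.1% → £1,425,000 × 2.1% × 3/12 = £7,481.2500
1 April – 31 December 1996: 9 months at 2.6% → £1,425,000 × 2.6% × 9/12 = £27,787.5000
Total = £35,268.7500

£35,268.75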